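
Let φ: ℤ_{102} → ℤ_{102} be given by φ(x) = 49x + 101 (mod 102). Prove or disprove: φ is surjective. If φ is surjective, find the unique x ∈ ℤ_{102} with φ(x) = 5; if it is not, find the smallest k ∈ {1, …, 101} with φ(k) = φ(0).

48

Recall that surjectivity means every element of the codomain has a preimage under φ.
Since gcd(49, 102) = 1, 49 is invertible modulo 102. Euclid's algorithm: 102 = 2·49 + 4, 49 = 12·4 + 1; back-substituting gives 1 = 25·49 − 12·102, so 49⁻¹ ≡ 25 (mod 102).
Then y ↦ 25(y − 101) is a two-sided inverse to φ, so every y ∈ ℤ_{102} has a preimage.
Hence φ is surjective.
Since φ is surjective, we find φ⁻¹(5): we need 49x ≡ 5 − 101 ≡ 6 (mod 102). Using 49⁻¹ = 25: x ≡ 25·6 = 150 = 1·102 + 48, so x = 48.
Check: φ(48) = 49·48 + 101 = 2453 = 24·102 + 5 ≡ 5 (mod 102).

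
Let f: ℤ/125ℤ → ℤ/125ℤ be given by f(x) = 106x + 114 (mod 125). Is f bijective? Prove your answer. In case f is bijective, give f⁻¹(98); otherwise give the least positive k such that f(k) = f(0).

Suppose f(a) = f(b) in ℤ/125ℤ. Then 106a + 114 ≡ 106b + 114 (mod 125), therefore 106(a − b) ≡ 0 (mod 125).
Since gcd(106, 125) = 1, 106 is invertible modulo 125, thus a − b ≡ 0 (mod 125), i.e. a = b.
We now compute 106⁻¹ mod 125 explicitly. Euclid's algorithm: 125 = 1·106 + 19, 106 = 5·19 + 11, 19 = 1·11 + 8, 11 = 1·8 + 3, 8 = 2·3 + 2, 3 = 1·2 + 1; back-substituting gives 1 = 46·106 − 39·125, so 106⁻¹ ≡ 46 (mod 125).
For any y ∈ ℤ/125ℤ, x = 46(y − 114) mod 125 satisfies f(x) = 106·46(y − 114) + 114 ≡ y (since 106·46 ≡ 1 mod 125). So every y has a preimage.
Hence f is bijective.
Since f is bijective, we compute f⁻¹(98): solve 106x + 114 ≡ 98 (mod 125), i.e. 106x ≡ 109 (mod 125).
Multiplying by 106⁻¹ = 46 gives x ≡ 46·109 = 5014 = 40·125 + 14 ≡ 14 (mod 125).
Check: f(14) = 106·14 + 114 = 1598 = 12·125 + 98 ≡ 98 (mod 125).

14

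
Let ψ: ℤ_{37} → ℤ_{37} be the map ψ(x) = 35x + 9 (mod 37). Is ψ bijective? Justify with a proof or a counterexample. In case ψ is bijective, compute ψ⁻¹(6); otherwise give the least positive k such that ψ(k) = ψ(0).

20

Suppose ψ(x_1) = ψ(x_2) in ℤ_{37}. Then 35x_1 + 9 ≡ 35x_2 + 9 (mod 37), so 35(x_1 − x_2) ≡ 0 (mod 37).
Since gcd(35, 37) = 1, 35 is invertible modulo 37, so x_1 − x_2 ≡ 0 (mod 37), i.e. x_1 = x_2.
We now compute 35⁻¹ mod 37 explicitly. Euclid's algorithm: 37 = 1·35 + 2, 35 = 17·2 + 1; back-substituting gives 1 = 18·35 − 17·37, so 35⁻¹ ≡ 18 (mod 37).
For any y ∈ ℤ_{37}, x = 18(y − 9) mod 37 satisfies ψ(x) = 35·18(y − 9) + 9 ≡ y (since 35·18 ≡ 1 mod 37). So every y has a preimage.
Thus ψ is bijective.
Since ψ is bijective, we compute ψ⁻¹(6): solve 35x + 9 ≡ 6 (mod 37), i.e. 35x ≡ 34 (mod 37).
Multiplying by 35⁻¹ = 18 gives x ≡ 18·34 = 612 = 16·37 + 20 ≡ 20 (mod 37).
Check: ψ(20) = 35·20 + 9 = 709 = 19·37 + 6 ≡ 6 (mod 37).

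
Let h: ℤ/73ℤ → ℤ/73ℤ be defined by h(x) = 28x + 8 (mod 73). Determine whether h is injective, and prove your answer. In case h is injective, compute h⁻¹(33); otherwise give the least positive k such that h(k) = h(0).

40

By definition, injectivity means: for all a, b in the domain, h(a) = h(b) implies a = b.
If h(a) = h(b), then 28a ≡ 28b (mod 73). Because gcd(28, 73) = 1, we may cancel 28 to get a ≡ b (mod 73).
Hence h is injective.
We now compute 28⁻¹ mod 73 explicitly. Euclid's algorithm: 73 = 2·28 + 17, 28 = 1·17 + 11, 17 = 1·11 + 6, 11 = 1·6 + 5, 6 = 1·5 + 1; back-substituting gives 1 = 60·28 − 23·73, so 28⁻¹ ≡ 60 (mod 73).
Since h is injective, we find h⁻¹(33): we need 28x ≡ 33 − 8 ≡ 25 (mod 73). Using 28⁻¹ = 60: x ≡ 60·25 = 1500 = 20·73 + 40, so x = 40.
Check: h(40) = 28·40 + 8 = 1128 = 15·73 + 33 ≡ 33 (mod 73).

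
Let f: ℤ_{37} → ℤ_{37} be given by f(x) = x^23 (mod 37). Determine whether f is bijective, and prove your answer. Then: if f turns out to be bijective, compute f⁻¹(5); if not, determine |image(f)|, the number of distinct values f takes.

2

Since 37 is prime, the nonzero elements of ℤ_{37} form a cyclic group of order 36.
As gcd(23, 36) = 1, raising to the 23rd power is a bijection on this group: if s^23 ≡ t^23 then (st^{−1})^23 = 1, and the only element of order dividing gcd(23, 36) = 1 is 1, so s = t.
With f(0) = 0 this makes f injective on all of ℤ_{37}, hence bijective (finite equal-size domain and codomain). In particular f is bijective.
Since f is bijective, we find the preimage of 5. The inverse of x ↦ x^23 on (ℤ_{37})^× is x ↦ x^11, because 23·11 = 253 = 7·36 + 1 ≡ 1 (mod 36) and x^{36} = 1 for x ≠ 0 (Fermat). So f⁻¹(5) = 5^11 mod 37.
Repeated squaring mod 37: 5^1 ≡ 5, 5^2 ≡ 5² = 25, 5^4 ≡ 25² = 625 ≡ 33, 5^8 ≡ 33² = 1089 ≡ 16. Since 11 = 8 + 2 + 1, 5^11 ≡ 16·25·5: 16·25 = 400 ≡ 30, then 30·5 = 150 ≡ 2. So 5^11 ≡ 2 (mod 37).
Hence f⁻¹(5) = 2.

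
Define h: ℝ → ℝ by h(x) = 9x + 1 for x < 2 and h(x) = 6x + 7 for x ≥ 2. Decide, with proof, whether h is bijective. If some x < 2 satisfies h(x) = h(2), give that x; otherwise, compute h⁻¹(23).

Both pieces are strictly increasing (slopes 9 and 6), so each is injective on its own interval.
The left piece maps (−∞, 2) onto (−∞, 19); the right piece maps [2, ∞) onto [19, ∞).
Since 19 = 19, the images partition ℝ: h is injective and surjective, hence bijective.
Because the two images are disjoint, no x < 2 has h(x) = h(2), so we compute h⁻¹(23): 23 lies in [19, ∞), so solve 6x + 7 = 23: x = (23 − 7)/6 = 8/3.

8/3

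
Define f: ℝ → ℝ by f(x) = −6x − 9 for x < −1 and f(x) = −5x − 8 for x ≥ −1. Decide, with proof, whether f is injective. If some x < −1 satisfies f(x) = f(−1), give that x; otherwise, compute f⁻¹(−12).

Both pieces are strictly decreasing (slopes −6 and −5), so each is injective on its own interval.
The left piece maps (−∞, −1) onto (−3, ∞); the right piece maps [−1, ∞) onto (−∞, −3].
These images are disjoint, so no value is attained by both pieces. Hence f is injective.
Because the two images are disjoint, no x < −1 has f(x) = f(−1), so we compute f⁻¹(−12): −12 lies in (−∞, −3], so solve −5x − 8 = −12: x = (−12 + 8)/(−5) = 4/5.

4/5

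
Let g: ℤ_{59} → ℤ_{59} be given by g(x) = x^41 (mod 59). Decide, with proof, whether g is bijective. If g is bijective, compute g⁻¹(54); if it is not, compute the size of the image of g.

23

Since 59 is prime, the nonzero elements of ℤ_{59} form a cyclic group of order 58.
As gcd(41, 58) = 1, raising to the 41st power is a bijection on this group: if u^41 ≡ v^41 then (uv^{−1})^41 = 1, and the only element of order dividing gcd(41, 58) = 1 is 1, so u = v.
With g(0) = 0 this makes g injective on all of ℤ_{59}, hence bijective (finite equal-size domain and codomain). In particular g is bijective.
Since g is bijective, we find the preimage of 54. The inverse of x ↦ x^41 on (ℤ_{59})^× is x ↦ x^17, because 41·17 = 697 = 12·58 + 1 ≡ 1 (mod 58) and x^{58} = 1 for x ≠ 0 (Fermat). So g⁻¹(54) = 54^17 mod 59.
Repeated squaring mod 59: 54^1 ≡ 54, 54^2 ≡ 54² = 2916 ≡ 25, 54^4 ≡ 25² = 625 ≡ 35, 54^8 ≡ 35² = 1225 ≡ 45, 54^16 ≡ 45² = 2025 ≡ 19. Since 17 = 16 + 1, 54^17 ≡ 19·54: 19·54 = 1026 ≡ 23. So 54^17 ≡ 23 (mod 59).
Hence g⁻¹(54) = 23.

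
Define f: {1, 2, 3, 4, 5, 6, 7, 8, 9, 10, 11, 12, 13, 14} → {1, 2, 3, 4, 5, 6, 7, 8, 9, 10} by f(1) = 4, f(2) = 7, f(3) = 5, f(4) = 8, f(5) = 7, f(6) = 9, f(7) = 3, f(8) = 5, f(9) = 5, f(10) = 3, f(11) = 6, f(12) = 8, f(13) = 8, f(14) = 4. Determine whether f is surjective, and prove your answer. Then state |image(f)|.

No element maps to 1, so f is not surjective.
The image of f is {3, 4, 5, 6, 7, 8, 9}, which has 7 elements.

7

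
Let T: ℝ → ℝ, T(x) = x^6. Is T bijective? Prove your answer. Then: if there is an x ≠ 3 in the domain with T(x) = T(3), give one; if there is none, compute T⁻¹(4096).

T(3) = 729 = (−3)^6 = T(−3) (since 6 is even), with 3 ≠ −3. So T is not injective, hence not bijective.
For the follow-up, such an x exists: taking x = −3 ∈ ℝ gives T(−3) = 729 = T(3) with −3 ≠ 3.

-3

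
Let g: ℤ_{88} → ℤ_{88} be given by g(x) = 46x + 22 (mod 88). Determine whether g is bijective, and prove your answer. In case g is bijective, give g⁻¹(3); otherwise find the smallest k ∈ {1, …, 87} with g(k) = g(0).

44

We have gcd(46, 88) = 2 > 1. Taking s = 0 and t = 44: g(0) = 22 and g(44) = 46·44 + 22 = 2046 ≡ 22 (mod 88).
So g(0) = g(44) while 0 ≠ 44, therefore g is not injective, hence not bijective.
Since g is not bijective, we find the least positive k with g(k) = g(0): this means 46k ≡ 0 (mod 88), i.e. 88 ∣ 46k. Since gcd(46, 88) = 2, dividing through by 2 this holds exactly when 44 ∣ 23k, and as gcd(23, 44) = 1, exactly when 44 ∣ k.
The smallest positive such k is 44.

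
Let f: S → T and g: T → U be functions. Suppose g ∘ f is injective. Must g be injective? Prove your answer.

not injective

No. Take S = {1}, T = {1, 2}, U = {1, 2}, f(a) = a for each a ∈ S, and g(b) = 1 if b ∈ {1, 2} else g(b) = b.
Then g ∘ f = f is injective (S ⊂ T and f is the inclusion), but g(1) = g(2) = 1 with 1 ≠ 2, so g is not injective.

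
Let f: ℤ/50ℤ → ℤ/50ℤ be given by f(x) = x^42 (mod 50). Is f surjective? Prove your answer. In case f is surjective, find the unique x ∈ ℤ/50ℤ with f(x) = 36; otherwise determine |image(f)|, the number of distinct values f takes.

22

f(0) = 0^42 = 0.
f(10): Repeated squaring mod 50: 10^1 ≡ 10, 10^2 ≡ 10² = 100 ≡ 0, 10^4 ≡ 0² = 0, 10^8 ≡ 0² = 0, 10^16 ≡ 0² = 0, 10^32 ≡ 0² = 0. Since 42 = 32 + 8 + 2, 10^42 ≡ 0·0·0: 0·0 = 0, then 0·0 = 0. So 10^42 ≡ 0 (mod 50).
So f(0) = f(10) = 0 while 0 ≠ 10, hence f is not injective.
A non-injective map from the 50-element set ℤ/50ℤ to itself takes at most 49 distinct values, so it cannot be surjective. So f is not surjective.
Since f is not surjective, we determine |image(f)|. Computing x^42 mod 50 for each x (by repeated squaring, reducing mod 50 at every step), the values f(0), f(1), …, f(49) are: 0, 1, 4, 9, 16, 25, 36, 49, 14, 31, 0, 21, 44, 19, 46, 25, 6, 39, 24, 11, 0, 41, 34, 29, 26, 25, 26, 29, 34, 41, 0, 11, 24, 39, 6, 25, 46, 19, 44, 21, 0, 31, 14, 49, 36, 25, 16, 9, 4, 1.
The distinct values are {0, 1, 4, 6, 9, 11, 14, 16, 19, 21, 24, 25, 26, 29, 31, 34, 36, 39, 41, 44, 46, 49}; there are 22 of them.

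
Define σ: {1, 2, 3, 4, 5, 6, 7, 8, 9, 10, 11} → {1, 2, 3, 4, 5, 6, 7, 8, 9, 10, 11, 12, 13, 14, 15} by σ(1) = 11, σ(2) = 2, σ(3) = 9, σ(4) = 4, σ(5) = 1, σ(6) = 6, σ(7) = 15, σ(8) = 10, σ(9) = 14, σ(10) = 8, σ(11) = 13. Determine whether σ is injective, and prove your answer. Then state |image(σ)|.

The values σ(1), …, σ(11) are 11, 2, 9, 4, 1, 6, 15, 10, 14, 8, 13 — all distinct.
So σ(a) = σ(b) only when a = b, and σ is injective.
The image of σ is {1, 2, 4, 6, 8, 9, 10, 11, 13, 14, 15}, which has 11 elements.

11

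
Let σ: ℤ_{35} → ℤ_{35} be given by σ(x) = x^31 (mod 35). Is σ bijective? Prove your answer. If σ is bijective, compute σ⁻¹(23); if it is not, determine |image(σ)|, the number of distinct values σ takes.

Computing x^31 mod 35 for each x (by repeated squaring, reducing mod 35 at every step), the values σ(0), σ(1), …, σ(34) are: 0, 1, 23, 17, 4, 5, 6, 28, 22, 9, 10, 11, 33, 27, 14, 15, 16, 3, 32, 19, 20, 21, 8, 2, 24, 25, 26, 13, 7, 29, 30, 31, 18, 12, 34.
Every element of ℤ_{35} appears exactly once in this list, so σ is a bijection, and in particular bijective.
Since σ is bijective, we read off the preimage of 23 from the same table: σ(2) = 23, so σ⁻¹(23) = 2.

2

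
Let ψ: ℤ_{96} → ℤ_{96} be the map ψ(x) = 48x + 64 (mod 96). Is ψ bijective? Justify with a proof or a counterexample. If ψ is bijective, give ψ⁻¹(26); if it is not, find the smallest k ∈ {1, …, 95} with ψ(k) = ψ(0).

We have gcd(48, 96) = 48 > 1. Taking a = 0 and b = 2: ψ(0) = 64 and ψ(2) = 48·2 + 64 = 160 ≡ 64 (mod 96).
So ψ(0) = ψ(2) while 0 ≠ 2, so ψ is not injective, hence not bijective.
Since ψ is not bijective, we find the least positive k with ψ(k) = ψ(0): this means 48k ≡ 0 (mod 96), i.e. 96 ∣ 48k. Since gcd(48, 96) = 48, dividing through by 48 this holds exactly when 2 ∣ k.
The smallest positive such k is 2.

2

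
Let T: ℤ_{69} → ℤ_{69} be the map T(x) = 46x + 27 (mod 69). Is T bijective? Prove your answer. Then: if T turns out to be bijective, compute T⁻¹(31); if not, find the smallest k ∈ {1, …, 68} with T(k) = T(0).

3

We have gcd(46, 69) = 23 > 1. Taking a = 0 and b = 3: T(0) = 27 and T(3) = 46·3 + 27 = 165 ≡ 27 (mod 69).
So T(0) = T(3) while 0 ≠ 3, thus T is not injective, hence not bijective.
Since T is not bijective, we find the least positive k with T(k) = T(0): this means 46k ≡ 0 (mod 69), i.e. 69 ∣ 46k. Since gcd(46, 69) = 23, dividing through by 23 this holds exactly when 3 ∣ 2k, and as gcd(2, 3) = 1, exactly when 3 ∣ k.
The smallest positive such k is 3.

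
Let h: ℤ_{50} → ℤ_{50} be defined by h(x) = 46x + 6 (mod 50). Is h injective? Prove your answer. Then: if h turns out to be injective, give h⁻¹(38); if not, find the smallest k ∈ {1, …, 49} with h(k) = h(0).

By definition, h is injective when h(a) = h(b) forces a = b.
We have gcd(46, 50) = 2 > 1. Taking a = 0 and b = 25: h(0) = 6 and h(25) = 46·25 + 6 = 1156 ≡ 6 (mod 50).
So h(0) = h(25) while 0 ≠ 25, thus h is not injective.
Since h is not injective, we find the least positive k with h(k) = h(0): this means 46k ≡ 0 (mod 50), i.e. 50 ∣ 46k. Since gcd(46, 50) = 2, dividing through by 2 this holds exactly when 25 ∣ 23k, and as gcd(23, 25) = 1, exactly when 25 ∣ k.
The smallest positive such k is 25.

25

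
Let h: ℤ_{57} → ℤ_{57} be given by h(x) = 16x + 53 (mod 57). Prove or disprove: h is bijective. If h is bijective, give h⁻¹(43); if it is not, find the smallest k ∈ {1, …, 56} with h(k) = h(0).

35

By definition, h is injective when h(u) = h(v) forces u = v.
Suppose h(u) = h(v) in ℤ_{57}. Then 16u + 53 ≡ 16v + 53 (mod 57), thus 16(u − v) ≡ 0 (mod 57).
Since gcd(16, 57) = 1, 16 is invertible modulo 57, so u − v ≡ 0 (mod 57), i.e. u = v.
We now compute 16⁻¹ mod 57 explicitly. Euclid's algorithm: 57 = 3·16 + 9, 16 = 1·9 + 7, 9 = 1·7 + 2, 7 = 3·2 + 1; back-substituting gives 1 = 25·16 − 7·57, so 16⁻¹ ≡ 25 (mod 57).
For any y ∈ ℤ_{57}, x = 25(y − 53) mod 57 satisfies h(x) = 16·25(y − 53) + 53 ≡ y (since 16·25 ≡ 1 mod 57). So every y has a preimage.
Therefore h is bijective.
Since h is bijective, we find h⁻¹(43): we need 16x ≡ 43 − 53 ≡ 47 (mod 57). Using 16⁻¹ = 25: x ≡ 25·47 = 1175 = 20·57 + 35, so x = 35.
Check: h(35) = 16·35 + 53 = 613 = 10·57 + 43 ≡ 43 (mod 57).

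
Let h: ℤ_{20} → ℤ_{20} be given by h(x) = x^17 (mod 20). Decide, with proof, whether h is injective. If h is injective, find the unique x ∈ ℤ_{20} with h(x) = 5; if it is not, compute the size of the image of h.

h(0) = 0^17 = 0.
h(10): Repeated squaring mod 20: 10^1 ≡ 10, 10^2 ≡ 10² = 100 ≡ 0, 10^4 ≡ 0² = 0, 10^8 ≡ 0² = 0, 10^16 ≡ 0² = 0. Since 17 = 16 + 1, 10^17 ≡ 0·10: 0·10 = 0. So 10^17 ≡ 0 (mod 20).
So h(0) = h(10) = 0 while 0 ≠ 10, therefore h is not injective.
Since h is not injective, we determine |image(h)|. Computing x^17 mod 20 for each x (by repeated squaring, reducing mod 20 at every step), the values h(0), h(1), …, h(19) are: 0, 1, 12, 3, 4, 5, 16, 7, 8, 9, 0, 11, 12, 13, 4, 15, 16, 17, 8, 19.
The distinct values are {0, 1, 3, 4, 5, 7, 8, 9, 11, 12, 13, 15, 16, 17, 19}; there are 15 of them.

15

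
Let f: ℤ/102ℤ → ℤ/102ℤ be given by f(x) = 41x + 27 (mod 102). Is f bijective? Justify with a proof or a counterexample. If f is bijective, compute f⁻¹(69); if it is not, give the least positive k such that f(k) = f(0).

6

If f(a) = f(b), then 41a ≡ 41b (mod 102). Because gcd(41, 102) = 1, we may cancel 41 to get a ≡ b (mod 102).
We now compute 41⁻¹ mod 102 explicitly. Euclid's algorithm: 102 = 2·41 + 20, 41 = 2·20 + 1; back-substituting gives 1 = 5·41 − 2·102, so 41⁻¹ ≡ 5 (mod 102).
Then y ↦ 5(y − 27) is a two-sided inverse to f, so every y ∈ ℤ/102ℤ has a preimage.
Thus f is bijective.
Since f is bijective, we find f⁻¹(69): we need 41x ≡ 69 − 27 ≡ 42 (mod 102). Using 41⁻¹ = 5: x ≡ 5·42 = 210 = 2·102 + 6, so x = 6.
Check: f(6) = 41·6 + 27 = 273 = 2·102 + 69 ≡ 69 (mod 102).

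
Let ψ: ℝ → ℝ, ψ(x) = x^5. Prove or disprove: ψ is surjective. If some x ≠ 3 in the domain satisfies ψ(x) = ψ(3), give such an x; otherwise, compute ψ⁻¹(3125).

5

For any y ∈ ℝ, x = y^{1/5} ∈ ℝ gives ψ(x) = y, so ψ is surjective.
Since x ↦ x^5 is strictly increasing on ℝ, it is injective there, so no x ≠ 3 in the domain has ψ(x) = ψ(3). We therefore compute ψ⁻¹(3125) = 3125^{1/5} = 5 (indeed 5^5 = 3125).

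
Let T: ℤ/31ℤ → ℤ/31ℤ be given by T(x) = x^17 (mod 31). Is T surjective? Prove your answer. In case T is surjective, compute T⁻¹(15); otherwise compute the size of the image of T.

Since 31 is prime, the nonzero elements of ℤ/31ℤ form a cyclic group of order 30.
As gcd(17, 30) = 1, raising to the 17th power is a bijection on this group: if x_1^17 ≡ x_2^17 then (x_1x_2^{−1})^17 = 1, and the only element of order dividing gcd(17, 30) = 1 is 1, so x_1 = x_2.
With T(0) = 0 this makes T injective on all of ℤ/31ℤ, hence bijective (finite equal-size domain and codomain). In particular T is surjective.
Since T is surjective, we find the preimage of 15. The inverse of x ↦ x^17 on (ℤ/31ℤ)^× is x ↦ x^23, because 17·23 = 391 = 13·30 + 1 ≡ 1 (mod 30) and x^{30} = 1 for x ≠ 0 (Fermat). So T⁻¹(15) = 15^23 mod 31.
Repeated squaring mod 31: 15^1 ≡ 15, 15^2 ≡ 15² = 225 ≡ 8, 15^4 ≡ 8² = 64 ≡ 2, 15^8 ≡ 2² = 4, 15^16 ≡ 4² = 16. Since 23 = 16 + 4 + 2 + 1, 15^23 ≡ 16·2·8·15: 16·2 = 32 ≡ 1, then 1·8 = 8, then 8·15 = 120 ≡ 27. So 15^23 ≡ 27 (mod 31).
Hence T⁻¹(15) = 27.

27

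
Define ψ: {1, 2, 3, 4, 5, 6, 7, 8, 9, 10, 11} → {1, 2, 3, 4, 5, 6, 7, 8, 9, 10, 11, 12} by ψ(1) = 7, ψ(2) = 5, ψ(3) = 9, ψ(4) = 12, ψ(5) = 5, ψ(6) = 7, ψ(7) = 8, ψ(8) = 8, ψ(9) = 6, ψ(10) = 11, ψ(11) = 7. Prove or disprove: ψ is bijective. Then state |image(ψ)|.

ψ(2) = 5 = ψ(5) with 2 ≠ 5, so ψ is not injective, hence not bijective.
The image of ψ is {5, 6, 7, 8, 9, 11, 12}, which has 7 elements.

7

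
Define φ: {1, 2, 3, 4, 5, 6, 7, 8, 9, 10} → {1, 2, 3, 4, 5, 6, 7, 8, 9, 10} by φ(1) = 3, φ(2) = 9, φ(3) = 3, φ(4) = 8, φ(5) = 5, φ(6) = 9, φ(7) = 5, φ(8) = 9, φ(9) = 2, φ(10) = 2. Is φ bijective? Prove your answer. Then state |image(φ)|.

φ(1) = 3 = φ(3) with 1 ≠ 3, so φ is not injective, hence not bijective.
The image of φ is {2, 3, 5, 8, 9}, which has 5 elements.

5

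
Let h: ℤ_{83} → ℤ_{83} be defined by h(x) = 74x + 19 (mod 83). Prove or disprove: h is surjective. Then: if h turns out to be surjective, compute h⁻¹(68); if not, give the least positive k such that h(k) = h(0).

Recall that surjectivity means every element of the codomain has a preimage under h.
Since gcd(74, 83) = 1, 74 is invertible modulo 83. Euclid's algorithm: 83 = 1·74 + 9, 74 = 8·9 + 2, 9 = 4·2 + 1; back-substituting gives 1 = 46·74 − 41·83, so 74⁻¹ ≡ 46 (mod 83).
For any y ∈ ℤ_{83}, x = 46(y − 19) mod 83 satisfies h(x) = 74·46(y − 19) + 19 ≡ y (since 74·46 ≡ 1 mod 83). So every y has a preimage.
Thus h is surjective.
Since h is surjective, we find h⁻¹(68): we need 74x ≡ 68 − 19 ≡ 49 (mod 83). Using 74⁻¹ = 46: x ≡ 46·49 = 2254 = 27·83 + 13, so x = 13.
Check: h(13) = 74·13 + 19 = 981 = 11·83 + 68 ≡ 68 (mod 83).

13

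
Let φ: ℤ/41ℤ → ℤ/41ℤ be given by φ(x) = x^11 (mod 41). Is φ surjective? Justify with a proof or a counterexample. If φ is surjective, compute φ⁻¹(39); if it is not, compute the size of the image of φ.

2

Since 41 is prime, the nonzero elements of ℤ/41ℤ form a cyclic group of order 40.
As gcd(11, 40) = 1, raising to the 11th power is a bijection on this group: if a^11 ≡ b^11 then (ab^{−1})^11 = 1, and the only element of order dividing gcd(11, 40) = 1 is 1, so a = b.
With φ(0) = 0 this makes φ injective on all of ℤ/41ℤ, hence bijective (finite equal-size domain and codomain). In particular φ is surjective.
Since φ is surjective, we find the preimage of 39. The inverse of x ↦ x^11 on (ℤ/41ℤ)^× is x ↦ x^11, because 11·11 = 121 = 3·40 + 1 ≡ 1 (mod 40) and x^{40} = 1 for x ≠ 0 (Fermat). So φ⁻¹(39) = 39^11 mod 41.
Repeated squaring mod 41: 39^1 ≡ 39, 39^2 ≡ 39² = 1521 ≡ 4, 39^4 ≡ 4² = 16, 39^8 ≡ 16² = 256 ≡ 10. Since 11 = 8 + 2 + 1, 39^11 ≡ 10·4·39: 10·4 = 40, then 40·39 = 1560 ≡ 2. So 39^11 ≡ 2 (mod 41).
Hence φ⁻¹(39) = 2.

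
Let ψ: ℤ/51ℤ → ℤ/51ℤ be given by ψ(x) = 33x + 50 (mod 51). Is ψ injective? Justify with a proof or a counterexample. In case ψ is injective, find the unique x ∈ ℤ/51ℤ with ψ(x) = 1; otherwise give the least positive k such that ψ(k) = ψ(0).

We have gcd(33, 51) = 3 > 1. Taking u = 0 and v = 17: ψ(0) = 50 and ψ(17) = 33·17 + 50 = 611 ≡ 50 (mod 51).
So ψ(0) = ψ(17) while 0 ≠ 17, hence ψ is not injective.
Since ψ is not injective, we find the least positive k with ψ(k) = ψ(0): this means 33k ≡ 0 (mod 51), i.e. 51 ∣ 33k. Since gcd(33, 51) = 3, dividing through by 3 this holds exactly when 17 ∣ 11k, and as gcd(11, 17) = 1, exactly when 17 ∣ k.
The smallest positive such k is 17.

17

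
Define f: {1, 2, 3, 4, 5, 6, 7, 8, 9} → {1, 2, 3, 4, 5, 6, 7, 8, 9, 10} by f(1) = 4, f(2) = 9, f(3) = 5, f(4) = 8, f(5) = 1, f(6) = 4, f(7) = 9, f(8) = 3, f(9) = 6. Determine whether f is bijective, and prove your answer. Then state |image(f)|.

7

f(1) = 4 = f(6) with 1 ≠ 6, so f is not injective, hence not bijective.
The image of f is {1, 3, 4, 5, 6, 8, 9}, which has 7 elements.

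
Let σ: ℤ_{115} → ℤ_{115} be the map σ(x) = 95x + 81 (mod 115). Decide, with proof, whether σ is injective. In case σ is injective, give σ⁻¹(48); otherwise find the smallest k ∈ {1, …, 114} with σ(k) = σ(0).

We have gcd(95, 115) = 5 > 1. Taking x_1 = 0 and x_2 = 23: σ(0) = 81 and σ(23) = 95·23 + 81 = 2266 ≡ 81 (mod 115).
So σ(0) = σ(23) while 0 ≠ 23, hence σ is not injective.
Since σ is not injective, we find the least positive k with σ(k) = σ(0): this means 95k ≡ 0 (mod 115), i.e. 115 ∣ 95k. Since gcd(95, 115) = 5, dividing through by 5 this holds exactly when 23 ∣ 19k, and as gcd(19, 23) = 1, exactly when 23 ∣ k.
The smallest positive such k is 23.

23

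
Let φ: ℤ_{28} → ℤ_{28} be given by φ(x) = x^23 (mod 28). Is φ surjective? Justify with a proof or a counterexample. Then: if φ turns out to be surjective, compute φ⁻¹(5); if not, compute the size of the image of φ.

φ(0) = 0^23 = 0.
φ(14): Repeated squaring mod 28: 14^1 ≡ 14, 14^2 ≡ 14² = 196 ≡ 0, 14^4 ≡ 0² = 0, 14^8 ≡ 0² = 0, 14^16 ≡ 0² = 0. Since 23 = 16 + 4 + 2 + 1, 14^23 ≡ 0·0·0·14: 0·0 = 0, then 0·0 = 0, then 0·14 = 0. So 14^23 ≡ 0 (mod 28).
So φ(0) = φ(14) = 0 while 0 ≠ 14, therefore φ is not injective.
A non-injective map from the 28-element set ℤ_{28} to itself takes at most 27 distinct values, so it cannot be surjective. So φ is not surjective.
Since φ is not surjective, we determine |image(φ)|. Computing x^23 mod 28 for each x (by repeated squaring, reducing mod 28 at every step), the values φ(0), φ(1), …, φ(27) are: 0, 1, 4, 19, 16, 17, 20, 7, 8, 25, 12, 23, 24, 13, 0, 15, 4, 5, 16, 3, 20, 21, 8, 11, 12, 9, 24, 27.
The distinct values are {0, 1, 3, 4, 5, 7, 8, 9, 11, 12, 13, 15, 16, 17, 19, 20, 21, 23, 24, 25, 27}; there are 21 of them.

21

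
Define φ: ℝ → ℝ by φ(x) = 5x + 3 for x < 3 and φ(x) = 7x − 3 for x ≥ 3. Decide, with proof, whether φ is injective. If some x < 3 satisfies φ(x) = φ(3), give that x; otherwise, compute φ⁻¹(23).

Both pieces are strictly increasing (slopes 5 and 7), so each is injective on its own interval.
The left piece maps (−∞, 3) onto (−∞, 18); the right piece maps [3, ∞) onto [18, ∞).
These images are disjoint, so no value is attained by both pieces. Thus φ is injective.
Because the two images are disjoint, no x < 3 has φ(x) = φ(3), so we compute φ⁻¹(23): 23 lies in [18, ∞), so solve 7x − 3 = 23: x = (23 + 3)/7 = 26/7.

26/7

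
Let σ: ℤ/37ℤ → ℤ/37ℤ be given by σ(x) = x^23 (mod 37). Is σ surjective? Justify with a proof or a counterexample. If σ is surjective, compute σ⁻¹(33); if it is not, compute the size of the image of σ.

Since 37 is prime, the nonzero elements of ℤ/37ℤ form a cyclic group of order 36.
As gcd(23, 36) = 1, raising to the 23rd power is a bijection on this group: if s^23 ≡ t^23 then (st^{−1})^23 = 1, and the only element of order dividing gcd(23, 36) = 1 is 1, so s = t.
With σ(0) = 0 this makes σ injective on all of ℤ/37ℤ, hence bijective (finite equal-size domain and codomain). In particular σ is surjective.
Since σ is surjective, we find the preimage of 33. The inverse of x ↦ x^23 on (ℤ/37ℤ)^× is x ↦ x^11, because 23·11 = 253 = 7·36 + 1 ≡ 1 (mod 36) and x^{36} = 1 for x ≠ 0 (Fermat). So σ⁻¹(33) = 33^11 mod 37.
Repeated squaring mod 37: 33^1 ≡ 33, 33^2 ≡ 33² = 1089 ≡ 16, 33^4 ≡ 16² = 256 ≡ 34, 33^8 ≡ 34² = 1156 ≡ 9. Since 11 = 8 + 2 + 1, 33^11 ≡ 9·16·33: 9·16 = 144 ≡ 33, then 33·33 = 1089 ≡ 16. So 33^11 ≡ 16 (mod 37).
Hence σ⁻¹(33) = 16.

16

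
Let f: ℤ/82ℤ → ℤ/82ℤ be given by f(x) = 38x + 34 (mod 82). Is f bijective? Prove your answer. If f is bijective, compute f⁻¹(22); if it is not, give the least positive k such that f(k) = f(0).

By definition, f is injective if f(s) = f(t) implies s = t.
We have gcd(38, 82) = 2 > 1. Taking s = 0 and t = 41: f(0) = 34 and f(41) = 38·41 + 34 = 1592 ≡ 34 (mod 82).
So f(0) = f(41) while 0 ≠ 41, so f is not injective, hence not bijective.
Since f is not bijective, we find the least positive k with f(k) = f(0): this means 38k ≡ 0 (mod 82), i.e. 82 ∣ 38k. Since gcd(38, 82) = 2, dividing through by 2 this holds exactly when 41 ∣ 19k, and as gcd(19, 41) = 1, exactly when 41 ∣ k.
The smallest positive such k is 41.

41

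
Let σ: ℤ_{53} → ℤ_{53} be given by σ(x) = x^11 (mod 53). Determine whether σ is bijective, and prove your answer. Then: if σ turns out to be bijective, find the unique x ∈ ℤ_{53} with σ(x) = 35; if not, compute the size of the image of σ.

14

Since 53 is prime, the nonzero elements of ℤ_{53} form a cyclic group of order 52.
As gcd(11, 52) = 1, raising to the 11th power is a bijection on this group: if u^11 ≡ v^11 then (uv^{−1})^11 = 1, and the only element of order dividing gcd(11, 52) = 1 is 1, so u = v.
With σ(0) = 0 this makes σ injective on all of ℤ_{53}, hence bijective (finite equal-size domain and codomain). In particular σ is bijective.
Since σ is bijective, we find the preimage of 35. The inverse of x ↦ x^11 on (ℤ_{53})^× is x ↦ x^19, because 11·19 = 209 = 4·52 + 1 ≡ 1 (mod 52) and x^{52} = 1 for x ≠ 0 (Fermat). So σ⁻¹(35) = 35^19 mod 53.
Repeated squaring mod 53: 35^1 ≡ 35, 35^2 ≡ 35² = 1225 ≡ 6, 35^4 ≡ 6² = 36, 35^8 ≡ 36² = 1296 ≡ 24, 35^16 ≡ 24² = 576 ≡ 46. Since 19 = 16 + 2 + 1, 35^19 ≡ 46·6·35: 46·6 = 276 ≡ 11, then 11·35 = 385 ≡ 14. So 35^19 ≡ 14 (mod 53).
Hence σ⁻¹(35) = 14.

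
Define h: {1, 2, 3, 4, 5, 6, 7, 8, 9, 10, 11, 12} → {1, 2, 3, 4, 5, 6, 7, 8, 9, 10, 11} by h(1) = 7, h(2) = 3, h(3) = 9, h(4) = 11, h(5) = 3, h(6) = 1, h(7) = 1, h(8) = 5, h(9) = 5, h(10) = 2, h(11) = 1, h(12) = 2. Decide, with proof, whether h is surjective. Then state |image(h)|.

7

No element maps to 4, so h is not surjective.
The image of h is {1, 2, 3, 5, 7, 9, 11}, which has 7 elements.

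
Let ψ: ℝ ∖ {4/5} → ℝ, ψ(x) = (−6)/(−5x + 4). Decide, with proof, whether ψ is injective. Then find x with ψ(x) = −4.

Suppose ψ(u) = ψ(v). Cross-multiplying: (−6)(−5v + 4) = (−6)(−5u + 4).
Expanding both sides and cancelling the symmetric terms leaves −30·(u − v) = 0. Since −30 ≠ 0, u = v. Thus ψ is injective.
Solving ψ(x) = −4: cross-multiplying gives −6 = −4(−5x + 4), which rearranges to −20x = −10, so x = 1/2.

1/2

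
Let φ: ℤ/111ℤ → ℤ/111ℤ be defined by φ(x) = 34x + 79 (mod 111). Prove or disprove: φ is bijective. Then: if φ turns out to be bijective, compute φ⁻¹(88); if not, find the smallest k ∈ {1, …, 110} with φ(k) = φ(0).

If φ(u) = φ(v), then 34u ≡ 34v (mod 111). Because gcd(34, 111) = 1, we may cancel 34 to get u ≡ v (mod 111).
We now compute 34⁻¹ mod 111 explicitly. Euclid's algorithm: 111 = 3·34 + 9, 34 = 3·9 + 7, 9 = 1·7 + 2, 7 = 3·2 + 1; back-substituting gives 1 = 49·34 − 15·111, so 34⁻¹ ≡ 49 (mod 111).
Then y ↦ 49(y − 79) is a two-sided inverse to φ, so every y ∈ ℤ/111ℤ has a preimage.
So φ is bijective.
Since φ is bijective, we compute φ⁻¹(88): solve 34x + 79 ≡ 88 (mod 111), i.e. 34x ≡ 9 (mod 111).
Multiplying by 34⁻¹ = 49 gives x ≡ 49·9 = 441 = 3·111 + 108 ≡ 108 (mod 111).
Check: φ(108) = 34·108 + 79 = 3751 = 33·111 + 88 ≡ 88 (mod 111).

108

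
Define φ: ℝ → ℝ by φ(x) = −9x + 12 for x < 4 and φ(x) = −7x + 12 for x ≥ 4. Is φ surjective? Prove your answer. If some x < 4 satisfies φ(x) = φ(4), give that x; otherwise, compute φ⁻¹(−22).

28/9

Both pieces are strictly decreasing (slopes −9 and −7), so each is injective on its own interval.
The left piece maps (−∞, 4) onto (−24, ∞); the right piece maps [4, ∞) onto (−∞, −16].
The union (−24, ∞) ∪ (−∞, −16] covers ℝ, so φ is surjective.
For the follow-up: the images overlap, so an x < 4 with φ(x) = φ(4) exists. φ(4) = −16; solving −9x + 12 = −16 for x < 4 gives x = (−16 − 12)/(−9) = 28/9.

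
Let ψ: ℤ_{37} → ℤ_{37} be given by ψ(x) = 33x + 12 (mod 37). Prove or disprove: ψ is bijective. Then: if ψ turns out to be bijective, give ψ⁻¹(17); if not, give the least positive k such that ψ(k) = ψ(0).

Recall: ψ is injective when ψ(x_1) = ψ(x_2) forces x_1 = x_2.
If ψ(x_1) = ψ(x_2), then 33x_1 ≡ 33x_2 (mod 37). Because gcd(33, 37) = 1, we may cancel 33 to get x_1 ≡ x_2 (mod 37).
We now compute 33⁻¹ mod 37 explicitly. Euclid's algorithm: 37 = 1·33 + 4, 33 = 8·4 + 1; back-substituting gives 1 = 9·33 − 8·37, so 33⁻¹ ≡ 9 (mod 37).
For any y ∈ ℤ_{37}, x = 9(y − 12) mod 37 satisfies ψ(x) = 33·9(y − 12) + 12 ≡ y (since 33·9 ≡ 1 mod 37). So every y has a preimage.
So ψ is bijective.
Since ψ is bijective, we compute ψ⁻¹(17): solve 33x + 12 ≡ 17 (mod 37), i.e. 33x ≡ 5 (mod 37).
Multiplying by 33⁻¹ = 9 gives x ≡ 9·5 = 45 = 1·37 + 8 ≡ 8 (mod 37).
Check: ψ(8) = 33·8 + 12 = 276 = 7·37 + 17 ≡ 17 (mod 37).

8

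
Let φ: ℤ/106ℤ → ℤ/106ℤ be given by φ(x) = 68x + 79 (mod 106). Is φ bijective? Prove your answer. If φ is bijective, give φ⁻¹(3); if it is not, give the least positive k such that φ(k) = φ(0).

53

We have gcd(68, 106) = 2 > 1. Taking s = 0 and t = 53: φ(0) = 79 and φ(53) = 68·53 + 79 = 3683 ≡ 79 (mod 106).
So φ(0) = φ(53) while 0 ≠ 53, hence φ is not injective, hence not bijective.
Since φ is not bijective, we find the least positive k with φ(k) = φ(0): this means 68k ≡ 0 (mod 106), i.e. 106 ∣ 68k. Since gcd(68, 106) = 2, dividing through by 2 this holds exactly when 53 ∣ 34k, and as gcd(34, 53) = 1, exactly when 53 ∣ k.
The smallest positive such k is 53.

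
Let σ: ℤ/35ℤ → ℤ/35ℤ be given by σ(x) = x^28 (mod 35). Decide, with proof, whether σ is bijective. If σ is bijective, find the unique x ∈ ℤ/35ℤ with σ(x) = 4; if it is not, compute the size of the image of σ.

8

σ(3): Repeated squaring mod 35: 3^1 ≡ 3, 3^2 ≡ 3² = 9, 3^4 ≡ 9² = 81 ≡ 11, 3^8 ≡ 11² = 121 ≡ 16, 3^16 ≡ 16² = 256 ≡ 11. Since 28 = 16 + 8 + 4, 3^28 ≡ 11·16·11: 11·16 = 176 ≡ 1, then 1·11 = 11. So 3^28 ≡ 11 (mod 35).
σ(4): Repeated squaring mod 35: 4^1 ≡ 4, 4^2 ≡ 4² = 16, 4^4 ≡ 16² = 256 ≡ 11, 4^8 ≡ 11² = 121 ≡ 16, 4^16 ≡ 16² = 256 ≡ 11. Since 28 = 16 + 8 + 4, 4^28 ≡ 11·16·11: 11·16 = 176 ≡ 1, then 1·11 = 11. So 4^28 ≡ 11 (mod 35).
So σ(3) = σ(4) = 11 while 3 ≠ 4, thus σ is not injective, hence not bijective.
Since σ is not bijective, we determine |image(σ)|. Computing x^28 mod 35 for each x (by repeated squaring, reducing mod 35 at every step), the values σ(0), σ(1), …, σ(34) are: 0, 1, 16, 11, 11, 30, 1, 21, 1, 16, 25, 11, 16, 1, 21, 15, 16, 11, 11, 16, 15, 21, 1, 16, 11, 25, 16, 1, 21, 1, 30, 11, 11, 16, 1.
The distinct values are {0, 1, 11, 15, 16, 21, 25, 30}; there are 8 of them.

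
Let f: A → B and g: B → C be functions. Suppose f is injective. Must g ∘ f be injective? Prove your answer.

not injective

No. Take A = B = C = {0, 1}, f = identity (injective), and g(x) = 0 for every x.
Then (g ∘ f)(0) = 0 = (g ∘ f)(1) with 0 ≠ 1, so g ∘ f is not injective.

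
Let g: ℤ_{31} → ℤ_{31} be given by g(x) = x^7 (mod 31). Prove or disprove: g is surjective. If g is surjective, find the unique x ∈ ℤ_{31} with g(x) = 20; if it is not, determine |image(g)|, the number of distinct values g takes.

Since 31 is prime, the nonzero elements of ℤ_{31} form a cyclic group of order 30.
As gcd(7, 30) = 1, raising to the 7th power is a bijection on this group: if s^7 ≡ t^7 then (st^{−1})^7 = 1, and the only element of order dividing gcd(7, 30) = 1 is 1, so s = t.
With g(0) = 0 this makes g injective on all of ℤ_{31}, hence bijective (finite equal-size domain and codomain). In particular g is surjective.
Since g is surjective, we find the preimage of 20. The inverse of x ↦ x^7 on (ℤ_{31})^× is x ↦ x^13, because 7·13 = 91 = 3·30 + 1 ≡ 1 (mod 30) and x^{30} = 1 for x ≠ 0 (Fermat). So g⁻¹(20) = 20^13 mod 31.
Repeated squaring mod 31: 20^1 ≡ 20, 20^2 ≡ 20² = 400 ≡ 28, 20^4 ≡ 28² = 784 ≡ 9, 20^8 ≡ 9² = 81 ≡ 19. Since 13 = 8 + 4 + 1, 20^13 ≡ 19·9·20: 19·9 = 171 ≡ 16, then 16·20 = 320 ≡ 10. So 20^13 ≡ 10 (mod 31).
Hence g⁻¹(20) = 10.

10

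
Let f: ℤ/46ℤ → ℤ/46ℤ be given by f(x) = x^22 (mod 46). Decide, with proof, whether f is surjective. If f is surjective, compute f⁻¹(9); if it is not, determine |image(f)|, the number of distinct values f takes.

4

f(1) = 1^22 = 1.
f(3): Repeated squaring mod 46: 3^1 ≡ 3, 3^2 ≡ 3² = 9, 3^4 ≡ 9² = 81 ≡ 35, 3^8 ≡ 35² = 1225 ≡ 29, 3^16 ≡ 29² = 841 ≡ 13. Since 22 = 16 + 4 + 2, 3^22 ≡ 13·35·9: 13·35 = 455 ≡ 41, then 41·9 = 369 ≡ 1. So 3^22 ≡ 1 (mod 46).
So f(1) = f(3) = 1 while 1 ≠ 3, hence f is not injective.
A non-injective map from the 46-element set ℤ/46ℤ to itself takes at most 45 distinct values, so it cannot be surjective. Therefore f is not surjective.
Since f is not surjective, we determine |image(f)|. Computing x^22 mod 46 for each x (by repeated squaring, reducing mod 46 at every step), the values f(0), f(1), …, f(45) are: 0, 1, 24, 1, 24, 1, 24, 1, 24, 1, 24, 1, 24, 1, 24, 1, 24, 1, 24, 1, 24, 1, 24, 23, 24, 1, 24, 1, 24, 1, 24, 1, 24, 1, 24, 1, 24, 1, 24, 1, 24, 1, 24, 1, 24, 1.
The distinct values are {0, 1, 23, 24}; there are 4 of them.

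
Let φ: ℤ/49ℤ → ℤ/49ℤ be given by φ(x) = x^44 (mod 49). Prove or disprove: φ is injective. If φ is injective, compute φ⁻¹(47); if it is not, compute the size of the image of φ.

22

φ(0) = 0^44 = 0.
φ(7): Repeated squaring mod 49: 7^1 ≡ 7, 7^2 ≡ 7² = 49 ≡ 0, 7^4 ≡ 0² = 0, 7^8 ≡ 0² = 0, 7^16 ≡ 0² = 0, 7^32 ≡ 0² = 0. Since 44 = 32 + 8 + 4, 7^44 ≡ 0·0·0: 0·0 = 0, then 0·0 = 0. So 7^44 ≡ 0 (mod 49).
So φ(0) = φ(7) = 0 while 0 ≠ 7, so φ is not injective.
Since φ is not injective, we determine |image(φ)|. Computing x^44 mod 49 for each x (by repeated squaring, reducing mod 49 at every step), the values φ(0), φ(1), …, φ(48) are: 0, 1, 4, 9, 16, 25, 36, 0, 15, 32, 2, 23, 46, 22, 0, 29, 11, 44, 30, 18, 8, 0, 43, 39, 37, 37, 39, 43, 0, 8, 18, 30, 44, 11, 29, 0, 22, 46, 23, 2, 32, 15, 0, 36, 25, 16, 9, 4, 1.
The distinct values are {0, 1, 2, 4, 8, 9, 11, 15, 16, 18, 22, 23, 25, 29, 30, 32, 36, 37, 39, 43, 44, 46}; there are 22 of them.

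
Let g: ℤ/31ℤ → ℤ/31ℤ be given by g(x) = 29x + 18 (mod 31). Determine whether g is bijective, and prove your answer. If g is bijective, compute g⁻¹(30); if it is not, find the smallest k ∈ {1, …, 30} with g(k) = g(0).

25

Suppose g(s) = g(t) in ℤ/31ℤ. Then 29s + 18 ≡ 29t + 18 (mod 31), thus 29(s − t) ≡ 0 (mod 31).
Since gcd(29, 31) = 1, 29 is invertible modulo 31, hence s − t ≡ 0 (mod 31), i.e. s = t.
We now compute 29⁻¹ mod 31 explicitly. Euclid's algorithm: 31 = 1·29 + 2, 29 = 14·2 + 1; back-substituting gives 1 = 15·29 − 14·31, so 29⁻¹ ≡ 15 (mod 31).
For any y ∈ ℤ/31ℤ, x = 15(y − 18) mod 31 satisfies g(x) = 29·15(y − 18) + 18 ≡ y (since 29·15 ≡ 1 mod 31). So every y has a preimage.
Hence g is bijective.
Since g is bijective, we compute g⁻¹(30): solve 29x + 18 ≡ 30 (mod 31), i.e. 29x ≡ 12 (mod 31).
Multiplying by 29⁻¹ = 15 gives x ≡ 15·12 = 180 = 5·31 + 25 ≡ 25 (mod 31).
Check: g(25) = 29·25 + 18 = 743 = 23·31 + 30 ≡ 30 (mod 31).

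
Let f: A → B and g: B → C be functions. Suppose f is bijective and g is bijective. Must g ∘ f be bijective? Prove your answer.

Injectivity: if g(f(s)) = g(f(t)) then f(s) = f(t) (g injective) so s = t (f injective).
Surjectivity: for c ∈ C pick b with g(b) = c, then a with f(a) = b; then (g ∘ f)(a) = c.
Hence g ∘ f is bijective.

bijective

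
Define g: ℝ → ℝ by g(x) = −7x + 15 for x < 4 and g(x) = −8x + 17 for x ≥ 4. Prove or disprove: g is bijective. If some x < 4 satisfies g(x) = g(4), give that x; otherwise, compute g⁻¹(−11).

26/7

Both pieces are strictly decreasing (slopes −7 and −8), so each is injective on its own interval.
The left piece maps (−∞, 4) onto (−13, ∞); the right piece maps [4, ∞) onto (−∞, −15].
The images leave a gap (−13 has no preimage), so g is not surjective, hence not bijective.
Because the two images are disjoint, no x < 4 has g(x) = g(4), so we compute g⁻¹(−11): −11 lies in (−13, ∞), so solve −7x + 15 = −11: x = (−11 − 15)/(−7) = 26/7.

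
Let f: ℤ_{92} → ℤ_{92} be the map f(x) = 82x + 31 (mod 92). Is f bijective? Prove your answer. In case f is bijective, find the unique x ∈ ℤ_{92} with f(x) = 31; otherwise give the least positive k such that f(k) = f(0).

Recall that injectivity means: for all s, t in the domain, f(s) = f(t) implies s = t.
We have gcd(82, 92) = 2 > 1. Taking s = 0 and t = 46: f(0) = 31 and f(46) = 82·46 + 31 = 3803 ≡ 31 (mod 92).
So f(0) = f(46) while 0 ≠ 46, thus f is not injective, hence not bijective.
Since f is not bijective, we find the least positive k with f(k) = f(0): this means 82k ≡ 0 (mod 92), i.e. 92 ∣ 82k. Since gcd(82, 92) = 2, dividing through by 2 this holds exactly when 46 ∣ 41k, and as gcd(41, 46) = 1, exactly when 46 ∣ k.
The smallest positive such k is 46.

46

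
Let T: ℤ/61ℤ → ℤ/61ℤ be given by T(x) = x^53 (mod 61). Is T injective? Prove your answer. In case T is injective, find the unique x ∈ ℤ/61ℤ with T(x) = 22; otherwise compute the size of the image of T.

Since 61 is prime, the nonzero elements of ℤ/61ℤ form a cyclic group of order 60.
As gcd(53, 60) = 1, raising to the 53rd power is a bijection on this group: if a^53 ≡ b^53 then (ab^{−1})^53 = 1, and the only element of order dividing gcd(53, 60) = 1 is 1, so a = b.
With T(0) = 0 this makes T injective on all of ℤ/61ℤ, hence bijective (finite equal-size domain and codomain). In particular T is injective.
Since T is injective, we find the preimage of 22. The inverse of x ↦ x^53 on (ℤ/61ℤ)^× is x ↦ x^17, because 53·17 = 901 = 15·60 + 1 ≡ 1 (mod 60) and x^{60} = 1 for x ≠ 0 (Fermat). So T⁻¹(22) = 22^17 mod 61.
Repeated squaring mod 61: 22^1 ≡ 22, 22^2 ≡ 22² = 484 ≡ 57, 22^4 ≡ 57² = 3249 ≡ 16, 22^8 ≡ 16² = 256 ≡ 12, 22^16 ≡ 12² = 144 ≡ 22. Since 17 = 16 + 1, 22^17 ≡ 22·22: 22·22 = 484 ≡ 57. So 22^17 ≡ 57 (mod 61).
Hence T⁻¹(22) = 57.

57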